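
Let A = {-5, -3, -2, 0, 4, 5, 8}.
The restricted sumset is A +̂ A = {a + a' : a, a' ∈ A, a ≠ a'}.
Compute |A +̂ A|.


Restricted sumset: A +̂ A = {a + a' : a ∈ A, a' ∈ A, a ≠ a'}.
Equivalently, take A + A and drop any sum 2a that is achievable ONLY as a + a for a ∈ A (i.e. sums representable only with equal summands).
Enumerate pairs (a, a') with a < a' (symmetric, so each unordered pair gives one sum; this covers all a ≠ a'):
  -5 + -3 = -8
  -5 + -2 = -7
  -5 + 0 = -5
  -5 + 4 = -1
  -5 + 5 = 0
  -5 + 8 = 3
  -3 + -2 = -5
  -3 + 0 = -3
  -3 + 4 = 1
  -3 + 5 = 2
  -3 + 8 = 5
  -2 + 0 = -2
  -2 + 4 = 2
  -2 + 5 = 3
  -2 + 8 = 6
  0 + 4 = 4
  0 + 5 = 5
  0 + 8 = 8
  4 + 5 = 9
  4 + 8 = 12
  5 + 8 = 13
Collected distinct sums: {-8, -7, -5, -3, -2, -1, 0, 1, 2, 3, 4, 5, 6, 8, 9, 12, 13}
|A +̂ A| = 17
(Reference bound: |A +̂ A| ≥ 2|A| - 3 for |A| ≥ 2, with |A| = 7 giving ≥ 11.)

|A +̂ A| = 17


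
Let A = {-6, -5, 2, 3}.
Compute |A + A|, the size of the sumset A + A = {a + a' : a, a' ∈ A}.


A + A = {a + a' : a, a' ∈ A}; |A| = 4.
General bounds: 2|A| - 1 ≤ |A + A| ≤ |A|(|A|+1)/2, i.e. 7 ≤ |A + A| ≤ 10.
Lower bound 2|A|-1 is attained iff A is an arithmetic progression.
Enumerate sums a + a' for a ≤ a' (symmetric, so this suffices):
a = -6: -6+-6=-12, -6+-5=-11, -6+2=-4, -6+3=-3
a = -5: -5+-5=-10, -5+2=-3, -5+3=-2
a = 2: 2+2=4, 2+3=5
a = 3: 3+3=6
Distinct sums: {-12, -11, -10, -4, -3, -2, 4, 5, 6}
|A + A| = 9

|A + A| = 9


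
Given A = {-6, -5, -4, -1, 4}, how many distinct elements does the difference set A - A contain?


A - A = {a - a' : a, a' ∈ A}; |A| = 5.
Bounds: 2|A|-1 ≤ |A - A| ≤ |A|² - |A| + 1, i.e. 9 ≤ |A - A| ≤ 21.
Note: 0 ∈ A - A always (from a - a). The set is symmetric: if d ∈ A - A then -d ∈ A - A.
Enumerate nonzero differences d = a - a' with a > a' (then include -d):
Positive differences: {1, 2, 3, 4, 5, 8, 9, 10}
Full difference set: {0} ∪ (positive diffs) ∪ (negative diffs).
|A - A| = 1 + 2·8 = 17 (matches direct enumeration: 17).

|A - A| = 17


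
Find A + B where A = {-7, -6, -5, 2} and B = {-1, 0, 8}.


A + B = {a + b : a ∈ A, b ∈ B}.
Enumerate all |A|·|B| = 4·3 = 12 pairs (a, b) and collect distinct sums.
a = -7: -7+-1=-8, -7+0=-7, -7+8=1
a = -6: -6+-1=-7, -6+0=-6, -6+8=2
a = -5: -5+-1=-6, -5+0=-5, -5+8=3
a = 2: 2+-1=1, 2+0=2, 2+8=10
Collecting distinct sums: A + B = {-8, -7, -6, -5, 1, 2, 3, 10}
|A + B| = 8

A + B = {-8, -7, -6, -5, 1, 2, 3, 10}


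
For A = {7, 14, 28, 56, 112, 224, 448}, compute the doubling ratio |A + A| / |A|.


|A| = 7.
Compute A + A by enumerating all 49 pairs.
A + A = {14, 21, 28, 35, 42, 56, 63, 70, 84, 112, 119, 126, 140, 168, 224, 231, 238, 252, 280, 336, 448, 455, 462, 476, 504, 560, 672, 896}, so |A + A| = 28.
K = |A + A| / |A| = 28/7 = 4/1 ≈ 4.0000.
Reference: AP of size 7 gives K = 13/7 ≈ 1.8571; a fully generic set of size 7 gives K ≈ 4.0000.

|A| = 7, |A + A| = 28, K = 28/7 = 4/1.


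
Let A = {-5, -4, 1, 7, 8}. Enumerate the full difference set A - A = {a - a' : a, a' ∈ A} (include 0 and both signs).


A - A = {a - a' : a, a' ∈ A}.
Compute a - a' for each ordered pair (a, a'):
a = -5: -5--5=0, -5--4=-1, -5-1=-6, -5-7=-12, -5-8=-13
a = -4: -4--5=1, -4--4=0, -4-1=-5, -4-7=-11, -4-8=-12
a = 1: 1--5=6, 1--4=5, 1-1=0, 1-7=-6, 1-8=-7
a = 7: 7--5=12, 7--4=11, 7-1=6, 7-7=0, 7-8=-1
a = 8: 8--5=13, 8--4=12, 8-1=7, 8-7=1, 8-8=0
Collecting distinct values (and noting 0 appears from a-a):
A - A = {-13, -12, -11, -7, -6, -5, -1, 0, 1, 5, 6, 7, 11, 12, 13}
|A - A| = 15

A - A = {-13, -12, -11, -7, -6, -5, -1, 0, 1, 5, 6, 7, 11, 12, 13}


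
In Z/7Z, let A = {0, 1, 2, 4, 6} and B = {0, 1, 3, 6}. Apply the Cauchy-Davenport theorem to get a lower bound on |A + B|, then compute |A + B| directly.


Cauchy-Davenport: |A + B| ≥ min(p, |A| + |B| - 1) for A, B nonempty in Z/pZ.
|A| = 5, |B| = 4, p = 7.
CD lower bound = min(7, 5 + 4 - 1) = min(7, 8) = 7.
Compute A + B mod 7 directly:
a = 0: 0+0=0, 0+1=1, 0+3=3, 0+6=6
a = 1: 1+0=1, 1+1=2, 1+3=4, 1+6=0
a = 2: 2+0=2, 2+1=3, 2+3=5, 2+6=1
a = 4: 4+0=4, 4+1=5, 4+3=0, 4+6=3
a = 6: 6+0=6, 6+1=0, 6+3=2, 6+6=5
A + B = {0, 1, 2, 3, 4, 5, 6}, so |A + B| = 7.
Verify: 7 ≥ 7? Yes ✓.

CD lower bound = 7, actual |A + B| = 7.


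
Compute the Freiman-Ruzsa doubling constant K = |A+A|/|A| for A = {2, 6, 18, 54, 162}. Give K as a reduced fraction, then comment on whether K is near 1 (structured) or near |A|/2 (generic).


|A| = 5.
Compute A + A by enumerating all 25 pairs.
A + A = {4, 8, 12, 20, 24, 36, 56, 60, 72, 108, 164, 168, 180, 216, 324}, so |A + A| = 15.
K = |A + A| / |A| = 15/5 = 3/1 ≈ 3.0000.
Reference: AP of size 5 gives K = 9/5 ≈ 1.8000; a fully generic set of size 5 gives K ≈ 3.0000.

|A| = 5, |A + A| = 15, K = 15/5 = 3/1.


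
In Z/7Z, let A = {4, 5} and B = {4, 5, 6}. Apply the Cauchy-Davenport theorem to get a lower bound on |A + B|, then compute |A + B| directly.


Cauchy-Davenport: |A + B| ≥ min(p, |A| + |B| - 1) for A, B nonempty in Z/pZ.
|A| = 2, |B| = 3, p = 7.
CD lower bound = min(7, 2 + 3 - 1) = min(7, 4) = 4.
Compute A + B mod 7 directly:
a = 4: 4+4=1, 4+5=2, 4+6=3
a = 5: 5+4=2, 5+5=3, 5+6=4
A + B = {1, 2, 3, 4}, so |A + B| = 4.
Verify: 4 ≥ 4? Yes ✓.

CD lower bound = 4, actual |A + B| = 4.


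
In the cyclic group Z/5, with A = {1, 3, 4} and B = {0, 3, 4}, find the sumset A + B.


Work in Z/5Z: reduce every sum a + b modulo 5.
Enumerate all 9 pairs:
a = 1: 1+0=1, 1+3=4, 1+4=0
a = 3: 3+0=3, 3+3=1, 3+4=2
a = 4: 4+0=4, 4+3=2, 4+4=3
Distinct residues collected: {0, 1, 2, 3, 4}
|A + B| = 5 (out of 5 total residues).

A + B = {0, 1, 2, 3, 4}


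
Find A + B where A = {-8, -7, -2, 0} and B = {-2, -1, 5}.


A + B = {a + b : a ∈ A, b ∈ B}.
Enumerate all |A|·|B| = 4·3 = 12 pairs (a, b) and collect distinct sums.
a = -8: -8+-2=-10, -8+-1=-9, -8+5=-3
a = -7: -7+-2=-9, -7+-1=-8, -7+5=-2
a = -2: -2+-2=-4, -2+-1=-3, -2+5=3
a = 0: 0+-2=-2, 0+-1=-1, 0+5=5
Collecting distinct sums: A + B = {-10, -9, -8, -4, -3, -2, -1, 3, 5}
|A + B| = 9

A + B = {-10, -9, -8, -4, -3, -2, -1, 3, 5}


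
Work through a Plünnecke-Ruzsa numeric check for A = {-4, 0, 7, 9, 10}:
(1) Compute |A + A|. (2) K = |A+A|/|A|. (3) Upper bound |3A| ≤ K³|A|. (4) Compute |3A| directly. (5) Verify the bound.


|A| = 5.
Step 1: Compute A + A by enumerating all 25 pairs.
A + A = {-8, -4, 0, 3, 5, 6, 7, 9, 10, 14, 16, 17, 18, 19, 20}, so |A + A| = 15.
Step 2: Doubling constant K = |A + A|/|A| = 15/5 = 15/5 ≈ 3.0000.
Step 3: Plünnecke-Ruzsa gives |3A| ≤ K³·|A| = (3.0000)³ · 5 ≈ 135.0000.
Step 4: Compute 3A = A + A + A directly by enumerating all triples (a,b,c) ∈ A³; |3A| = 31.
Step 5: Check 31 ≤ 135.0000? Yes ✓.

K = 15/5, Plünnecke-Ruzsa bound K³|A| ≈ 135.0000, |3A| = 31, inequality holds.


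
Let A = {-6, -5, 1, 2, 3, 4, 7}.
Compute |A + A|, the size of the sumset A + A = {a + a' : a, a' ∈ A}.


A + A = {a + a' : a, a' ∈ A}; |A| = 7.
General bounds: 2|A| - 1 ≤ |A + A| ≤ |A|(|A|+1)/2, i.e. 13 ≤ |A + A| ≤ 28.
Lower bound 2|A|-1 is attained iff A is an arithmetic progression.
Enumerate sums a + a' for a ≤ a' (symmetric, so this suffices):
a = -6: -6+-6=-12, -6+-5=-11, -6+1=-5, -6+2=-4, -6+3=-3, -6+4=-2, -6+7=1
a = -5: -5+-5=-10, -5+1=-4, -5+2=-3, -5+3=-2, -5+4=-1, -5+7=2
a = 1: 1+1=2, 1+2=3, 1+3=4, 1+4=5, 1+7=8
a = 2: 2+2=4, 2+3=5, 2+4=6, 2+7=9
a = 3: 3+3=6, 3+4=7, 3+7=10
a = 4: 4+4=8, 4+7=11
a = 7: 7+7=14
Distinct sums: {-12, -11, -10, -5, -4, -3, -2, -1, 1, 2, 3, 4, 5, 6, 7, 8, 9, 10, 11, 14}
|A + A| = 20

|A + A| = 20


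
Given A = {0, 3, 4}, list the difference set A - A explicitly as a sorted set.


A - A = {a - a' : a, a' ∈ A}.
Compute a - a' for each ordered pair (a, a'):
a = 0: 0-0=0, 0-3=-3, 0-4=-4
a = 3: 3-0=3, 3-3=0, 3-4=-1
a = 4: 4-0=4, 4-3=1, 4-4=0
Collecting distinct values (and noting 0 appears from a-a):
A - A = {-4, -3, -1, 0, 1, 3, 4}
|A - A| = 7

A - A = {-4, -3, -1, 0, 1, 3, 4}


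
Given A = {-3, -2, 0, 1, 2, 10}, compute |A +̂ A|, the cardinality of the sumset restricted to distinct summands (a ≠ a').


Restricted sumset: A +̂ A = {a + a' : a ∈ A, a' ∈ A, a ≠ a'}.
Equivalently, take A + A and drop any sum 2a that is achievable ONLY as a + a for a ∈ A (i.e. sums representable only with equal summands).
Enumerate pairs (a, a') with a < a' (symmetric, so each unordered pair gives one sum; this covers all a ≠ a'):
  -3 + -2 = -5
  -3 + 0 = -3
  -3 + 1 = -2
  -3 + 2 = -1
  -3 + 10 = 7
  -2 + 0 = -2
  -2 + 1 = -1
  -2 + 2 = 0
  -2 + 10 = 8
  0 + 1 = 1
  0 + 2 = 2
  0 + 10 = 10
  1 + 2 = 3
  1 + 10 = 11
  2 + 10 = 12
Collected distinct sums: {-5, -3, -2, -1, 0, 1, 2, 3, 7, 8, 10, 11, 12}
|A +̂ A| = 13
(Reference bound: |A +̂ A| ≥ 2|A| - 3 for |A| ≥ 2, with |A| = 6 giving ≥ 9.)

|A +̂ A| = 13


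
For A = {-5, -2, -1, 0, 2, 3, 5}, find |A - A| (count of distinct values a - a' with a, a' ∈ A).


A - A = {a - a' : a, a' ∈ A}; |A| = 7.
Bounds: 2|A|-1 ≤ |A - A| ≤ |A|² - |A| + 1, i.e. 13 ≤ |A - A| ≤ 43.
Note: 0 ∈ A - A always (from a - a). The set is symmetric: if d ∈ A - A then -d ∈ A - A.
Enumerate nonzero differences d = a - a' with a > a' (then include -d):
Positive differences: {1, 2, 3, 4, 5, 6, 7, 8, 10}
Full difference set: {0} ∪ (positive diffs) ∪ (negative diffs).
|A - A| = 1 + 2·9 = 19 (matches direct enumeration: 19).

|A - A| = 19


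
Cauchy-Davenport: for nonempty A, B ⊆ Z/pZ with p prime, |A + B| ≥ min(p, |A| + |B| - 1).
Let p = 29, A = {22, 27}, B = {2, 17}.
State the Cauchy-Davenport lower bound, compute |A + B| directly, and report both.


Cauchy-Davenport: |A + B| ≥ min(p, |A| + |B| - 1) for A, B nonempty in Z/pZ.
|A| = 2, |B| = 2, p = 29.
CD lower bound = min(29, 2 + 2 - 1) = min(29, 3) = 3.
Compute A + B mod 29 directly:
a = 22: 22+2=24, 22+17=10
a = 27: 27+2=0, 27+17=15
A + B = {0, 10, 15, 24}, so |A + B| = 4.
Verify: 4 ≥ 3? Yes ✓.

CD lower bound = 3, actual |A + B| = 4.


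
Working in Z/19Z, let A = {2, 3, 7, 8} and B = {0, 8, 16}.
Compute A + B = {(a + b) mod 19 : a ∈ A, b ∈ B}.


Work in Z/19Z: reduce every sum a + b modulo 19.
Enumerate all 12 pairs:
a = 2: 2+0=2, 2+8=10, 2+16=18
a = 3: 3+0=3, 3+8=11, 3+16=0
a = 7: 7+0=7, 7+8=15, 7+16=4
a = 8: 8+0=8, 8+8=16, 8+16=5
Distinct residues collected: {0, 2, 3, 4, 5, 7, 8, 10, 11, 15, 16, 18}
|A + B| = 12 (out of 19 total residues).

A + B = {0, 2, 3, 4, 5, 7, 8, 10, 11, 15, 16, 18}


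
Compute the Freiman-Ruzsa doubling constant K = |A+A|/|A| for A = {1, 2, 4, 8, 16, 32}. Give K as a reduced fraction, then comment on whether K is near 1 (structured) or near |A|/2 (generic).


|A| = 6.
Compute A + A by enumerating all 36 pairs.
A + A = {2, 3, 4, 5, 6, 8, 9, 10, 12, 16, 17, 18, 20, 24, 32, 33, 34, 36, 40, 48, 64}, so |A + A| = 21.
K = |A + A| / |A| = 21/6 = 7/2 ≈ 3.5000.
Reference: AP of size 6 gives K = 11/6 ≈ 1.8333; a fully generic set of size 6 gives K ≈ 3.5000.

|A| = 6, |A + A| = 21, K = 21/6 = 7/2.


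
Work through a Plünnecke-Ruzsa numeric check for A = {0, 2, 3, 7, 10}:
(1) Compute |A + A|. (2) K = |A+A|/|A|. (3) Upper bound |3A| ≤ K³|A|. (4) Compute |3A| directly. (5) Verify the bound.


|A| = 5.
Step 1: Compute A + A by enumerating all 25 pairs.
A + A = {0, 2, 3, 4, 5, 6, 7, 9, 10, 12, 13, 14, 17, 20}, so |A + A| = 14.
Step 2: Doubling constant K = |A + A|/|A| = 14/5 = 14/5 ≈ 2.8000.
Step 3: Plünnecke-Ruzsa gives |3A| ≤ K³·|A| = (2.8000)³ · 5 ≈ 109.7600.
Step 4: Compute 3A = A + A + A directly by enumerating all triples (a,b,c) ∈ A³; |3A| = 25.
Step 5: Check 25 ≤ 109.7600? Yes ✓.

K = 14/5, Plünnecke-Ruzsa bound K³|A| ≈ 109.7600, |3A| = 25, inequality holds.


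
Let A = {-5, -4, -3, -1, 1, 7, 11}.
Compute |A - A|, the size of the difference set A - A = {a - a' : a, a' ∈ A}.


A - A = {a - a' : a, a' ∈ A}; |A| = 7.
Bounds: 2|A|-1 ≤ |A - A| ≤ |A|² - |A| + 1, i.e. 13 ≤ |A - A| ≤ 43.
Note: 0 ∈ A - A always (from a - a). The set is symmetric: if d ∈ A - A then -d ∈ A - A.
Enumerate nonzero differences d = a - a' with a > a' (then include -d):
Positive differences: {1, 2, 3, 4, 5, 6, 8, 10, 11, 12, 14, 15, 16}
Full difference set: {0} ∪ (positive diffs) ∪ (negative diffs).
|A - A| = 1 + 2·13 = 27 (matches direct enumeration: 27).

|A - A| = 27


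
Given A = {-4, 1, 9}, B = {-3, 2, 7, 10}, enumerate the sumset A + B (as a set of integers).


A + B = {a + b : a ∈ A, b ∈ B}.
Enumerate all |A|·|B| = 3·4 = 12 pairs (a, b) and collect distinct sums.
a = -4: -4+-3=-7, -4+2=-2, -4+7=3, -4+10=6
a = 1: 1+-3=-2, 1+2=3, 1+7=8, 1+10=11
a = 9: 9+-3=6, 9+2=11, 9+7=16, 9+10=19
Collecting distinct sums: A + B = {-7, -2, 3, 6, 8, 11, 16, 19}
|A + B| = 8

A + B = {-7, -2, 3, 6, 8, 11, 16, 19}


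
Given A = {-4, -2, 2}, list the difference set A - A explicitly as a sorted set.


A - A = {a - a' : a, a' ∈ A}.
Compute a - a' for each ordered pair (a, a'):
a = -4: -4--4=0, -4--2=-2, -4-2=-6
a = -2: -2--4=2, -2--2=0, -2-2=-4
a = 2: 2--4=6, 2--2=4, 2-2=0
Collecting distinct values (and noting 0 appears from a-a):
A - A = {-6, -4, -2, 0, 2, 4, 6}
|A - A| = 7

A - A = {-6, -4, -2, 0, 2, 4, 6}


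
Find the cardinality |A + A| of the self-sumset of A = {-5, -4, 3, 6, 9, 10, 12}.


A + A = {a + a' : a, a' ∈ A}; |A| = 7.
General bounds: 2|A| - 1 ≤ |A + A| ≤ |A|(|A|+1)/2, i.e. 13 ≤ |A + A| ≤ 28.
Lower bound 2|A|-1 is attained iff A is an arithmetic progression.
Enumerate sums a + a' for a ≤ a' (symmetric, so this suffices):
a = -5: -5+-5=-10, -5+-4=-9, -5+3=-2, -5+6=1, -5+9=4, -5+10=5, -5+12=7
a = -4: -4+-4=-8, -4+3=-1, -4+6=2, -4+9=5, -4+10=6, -4+12=8
a = 3: 3+3=6, 3+6=9, 3+9=12, 3+10=13, 3+12=15
a = 6: 6+6=12, 6+9=15, 6+10=16, 6+12=18
a = 9: 9+9=18, 9+10=19, 9+12=21
a = 10: 10+10=20, 10+12=22
a = 12: 12+12=24
Distinct sums: {-10, -9, -8, -2, -1, 1, 2, 4, 5, 6, 7, 8, 9, 12, 13, 15, 16, 18, 19, 20, 21, 22, 24}
|A + A| = 23

|A + A| = 23


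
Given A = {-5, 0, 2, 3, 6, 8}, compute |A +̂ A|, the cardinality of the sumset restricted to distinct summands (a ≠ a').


Restricted sumset: A +̂ A = {a + a' : a ∈ A, a' ∈ A, a ≠ a'}.
Equivalently, take A + A and drop any sum 2a that is achievable ONLY as a + a for a ∈ A (i.e. sums representable only with equal summands).
Enumerate pairs (a, a') with a < a' (symmetric, so each unordered pair gives one sum; this covers all a ≠ a'):
  -5 + 0 = -5
  -5 + 2 = -3
  -5 + 3 = -2
  -5 + 6 = 1
  -5 + 8 = 3
  0 + 2 = 2
  0 + 3 = 3
  0 + 6 = 6
  0 + 8 = 8
  2 + 3 = 5
  2 + 6 = 8
  2 + 8 = 10
  3 + 6 = 9
  3 + 8 = 11
  6 + 8 = 14
Collected distinct sums: {-5, -3, -2, 1, 2, 3, 5, 6, 8, 9, 10, 11, 14}
|A +̂ A| = 13
(Reference bound: |A +̂ A| ≥ 2|A| - 3 for |A| ≥ 2, with |A| = 6 giving ≥ 9.)

|A +̂ A| = 13


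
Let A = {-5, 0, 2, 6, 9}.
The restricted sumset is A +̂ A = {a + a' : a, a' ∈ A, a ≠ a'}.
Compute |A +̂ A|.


Restricted sumset: A +̂ A = {a + a' : a ∈ A, a' ∈ A, a ≠ a'}.
Equivalently, take A + A and drop any sum 2a that is achievable ONLY as a + a for a ∈ A (i.e. sums representable only with equal summands).
Enumerate pairs (a, a') with a < a' (symmetric, so each unordered pair gives one sum; this covers all a ≠ a'):
  -5 + 0 = -5
  -5 + 2 = -3
  -5 + 6 = 1
  -5 + 9 = 4
  0 + 2 = 2
  0 + 6 = 6
  0 + 9 = 9
  2 + 6 = 8
  2 + 9 = 11
  6 + 9 = 15
Collected distinct sums: {-5, -3, 1, 2, 4, 6, 8, 9, 11, 15}
|A +̂ A| = 10
(Reference bound: |A +̂ A| ≥ 2|A| - 3 for |A| ≥ 2, with |A| = 5 giving ≥ 7.)

|A +̂ A| = 10


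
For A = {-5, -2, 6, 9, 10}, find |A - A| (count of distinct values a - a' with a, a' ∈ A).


A - A = {a - a' : a, a' ∈ A}; |A| = 5.
Bounds: 2|A|-1 ≤ |A - A| ≤ |A|² - |A| + 1, i.e. 9 ≤ |A - A| ≤ 21.
Note: 0 ∈ A - A always (from a - a). The set is symmetric: if d ∈ A - A then -d ∈ A - A.
Enumerate nonzero differences d = a - a' with a > a' (then include -d):
Positive differences: {1, 3, 4, 8, 11, 12, 14, 15}
Full difference set: {0} ∪ (positive diffs) ∪ (negative diffs).
|A - A| = 1 + 2·8 = 17 (matches direct enumeration: 17).

|A - A| = 17


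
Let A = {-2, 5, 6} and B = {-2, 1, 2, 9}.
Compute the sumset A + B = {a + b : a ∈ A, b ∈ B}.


A + B = {a + b : a ∈ A, b ∈ B}.
Enumerate all |A|·|B| = 3·4 = 12 pairs (a, b) and collect distinct sums.
a = -2: -2+-2=-4, -2+1=-1, -2+2=0, -2+9=7
a = 5: 5+-2=3, 5+1=6, 5+2=7, 5+9=14
a = 6: 6+-2=4, 6+1=7, 6+2=8, 6+9=15
Collecting distinct sums: A + B = {-4, -1, 0, 3, 4, 6, 7, 8, 14, 15}
|A + B| = 10

A + B = {-4, -1, 0, 3, 4, 6, 7, 8, 14, 15}


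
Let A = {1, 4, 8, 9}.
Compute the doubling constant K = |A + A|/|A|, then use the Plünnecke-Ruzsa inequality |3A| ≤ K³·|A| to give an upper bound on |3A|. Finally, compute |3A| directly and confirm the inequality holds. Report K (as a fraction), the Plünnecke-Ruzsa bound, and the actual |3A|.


|A| = 4.
Step 1: Compute A + A by enumerating all 16 pairs.
A + A = {2, 5, 8, 9, 10, 12, 13, 16, 17, 18}, so |A + A| = 10.
Step 2: Doubling constant K = |A + A|/|A| = 10/4 = 10/4 ≈ 2.5000.
Step 3: Plünnecke-Ruzsa gives |3A| ≤ K³·|A| = (2.5000)³ · 4 ≈ 62.5000.
Step 4: Compute 3A = A + A + A directly by enumerating all triples (a,b,c) ∈ A³; |3A| = 19.
Step 5: Check 19 ≤ 62.5000? Yes ✓.

K = 10/4, Plünnecke-Ruzsa bound K³|A| ≈ 62.5000, |3A| = 19, inequality holds.


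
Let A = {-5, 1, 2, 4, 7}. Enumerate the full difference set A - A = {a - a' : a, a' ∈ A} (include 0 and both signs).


A - A = {a - a' : a, a' ∈ A}.
Compute a - a' for each ordered pair (a, a'):
a = -5: -5--5=0, -5-1=-6, -5-2=-7, -5-4=-9, -5-7=-12
a = 1: 1--5=6, 1-1=0, 1-2=-1, 1-4=-3, 1-7=-6
a = 2: 2--5=7, 2-1=1, 2-2=0, 2-4=-2, 2-7=-5
a = 4: 4--5=9, 4-1=3, 4-2=2, 4-4=0, 4-7=-3
a = 7: 7--5=12, 7-1=6, 7-2=5, 7-4=3, 7-7=0
Collecting distinct values (and noting 0 appears from a-a):
A - A = {-12, -9, -7, -6, -5, -3, -2, -1, 0, 1, 2, 3, 5, 6, 7, 9, 12}
|A - A| = 17

A - A = {-12, -9, -7, -6, -5, -3, -2, -1, 0, 1, 2, 3, 5, 6, 7, 9, 12}


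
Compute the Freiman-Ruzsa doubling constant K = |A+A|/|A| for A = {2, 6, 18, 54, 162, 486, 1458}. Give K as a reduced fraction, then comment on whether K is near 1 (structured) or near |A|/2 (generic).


|A| = 7.
Compute A + A by enumerating all 49 pairs.
A + A = {4, 8, 12, 20, 24, 36, 56, 60, 72, 108, 164, 168, 180, 216, 324, 488, 492, 504, 540, 648, 972, 1460, 1464, 1476, 1512, 1620, 1944, 2916}, so |A + A| = 28.
K = |A + A| / |A| = 28/7 = 4/1 ≈ 4.0000.
Reference: AP of size 7 gives K = 13/7 ≈ 1.8571; a fully generic set of size 7 gives K ≈ 4.0000.

|A| = 7, |A + A| = 28, K = 28/7 = 4/1.


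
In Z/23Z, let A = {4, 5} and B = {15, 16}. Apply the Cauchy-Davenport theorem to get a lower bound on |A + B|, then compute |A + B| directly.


Cauchy-Davenport: |A + B| ≥ min(p, |A| + |B| - 1) for A, B nonempty in Z/pZ.
|A| = 2, |B| = 2, p = 23.
CD lower bound = min(23, 2 + 2 - 1) = min(23, 3) = 3.
Compute A + B mod 23 directly:
a = 4: 4+15=19, 4+16=20
a = 5: 5+15=20, 5+16=21
A + B = {19, 20, 21}, so |A + B| = 3.
Verify: 3 ≥ 3? Yes ✓.

CD lower bound = 3, actual |A + B| = 3.


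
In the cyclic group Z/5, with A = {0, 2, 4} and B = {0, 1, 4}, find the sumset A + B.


Work in Z/5Z: reduce every sum a + b modulo 5.
Enumerate all 9 pairs:
a = 0: 0+0=0, 0+1=1, 0+4=4
a = 2: 2+0=2, 2+1=3, 2+4=1
a = 4: 4+0=4, 4+1=0, 4+4=3
Distinct residues collected: {0, 1, 2, 3, 4}
|A + B| = 5 (out of 5 total residues).

A + B = {0, 1, 2, 3, 4}


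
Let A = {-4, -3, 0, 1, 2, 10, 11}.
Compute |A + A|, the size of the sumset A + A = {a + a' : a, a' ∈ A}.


A + A = {a + a' : a, a' ∈ A}; |A| = 7.
General bounds: 2|A| - 1 ≤ |A + A| ≤ |A|(|A|+1)/2, i.e. 13 ≤ |A + A| ≤ 28.
Lower bound 2|A|-1 is attained iff A is an arithmetic progression.
Enumerate sums a + a' for a ≤ a' (symmetric, so this suffices):
a = -4: -4+-4=-8, -4+-3=-7, -4+0=-4, -4+1=-3, -4+2=-2, -4+10=6, -4+11=7
a = -3: -3+-3=-6, -3+0=-3, -3+1=-2, -3+2=-1, -3+10=7, -3+11=8
a = 0: 0+0=0, 0+1=1, 0+2=2, 0+10=10, 0+11=11
a = 1: 1+1=2, 1+2=3, 1+10=11, 1+11=12
a = 2: 2+2=4, 2+10=12, 2+11=13
a = 10: 10+10=20, 10+11=21
a = 11: 11+11=22
Distinct sums: {-8, -7, -6, -4, -3, -2, -1, 0, 1, 2, 3, 4, 6, 7, 8, 10, 11, 12, 13, 20, 21, 22}
|A + A| = 22

|A + A| = 22


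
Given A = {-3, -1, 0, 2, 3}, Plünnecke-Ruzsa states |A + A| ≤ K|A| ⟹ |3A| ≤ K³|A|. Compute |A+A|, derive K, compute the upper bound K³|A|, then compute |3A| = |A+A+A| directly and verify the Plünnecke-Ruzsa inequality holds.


|A| = 5.
Step 1: Compute A + A by enumerating all 25 pairs.
A + A = {-6, -4, -3, -2, -1, 0, 1, 2, 3, 4, 5, 6}, so |A + A| = 12.
Step 2: Doubling constant K = |A + A|/|A| = 12/5 = 12/5 ≈ 2.4000.
Step 3: Plünnecke-Ruzsa gives |3A| ≤ K³·|A| = (2.4000)³ · 5 ≈ 69.1200.
Step 4: Compute 3A = A + A + A directly by enumerating all triples (a,b,c) ∈ A³; |3A| = 18.
Step 5: Check 18 ≤ 69.1200? Yes ✓.

K = 12/5, Plünnecke-Ruzsa bound K³|A| ≈ 69.1200, |3A| = 18, inequality holds.


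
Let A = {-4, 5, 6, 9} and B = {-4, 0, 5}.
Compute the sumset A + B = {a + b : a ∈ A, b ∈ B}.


A + B = {a + b : a ∈ A, b ∈ B}.
Enumerate all |A|·|B| = 4·3 = 12 pairs (a, b) and collect distinct sums.
a = -4: -4+-4=-8, -4+0=-4, -4+5=1
a = 5: 5+-4=1, 5+0=5, 5+5=10
a = 6: 6+-4=2, 6+0=6, 6+5=11
a = 9: 9+-4=5, 9+0=9, 9+5=14
Collecting distinct sums: A + B = {-8, -4, 1, 2, 5, 6, 9, 10, 11, 14}
|A + B| = 10

A + B = {-8, -4, 1, 2, 5, 6, 9, 10, 11, 14}


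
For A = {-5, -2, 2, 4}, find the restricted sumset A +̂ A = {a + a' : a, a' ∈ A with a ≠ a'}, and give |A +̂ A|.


Restricted sumset: A +̂ A = {a + a' : a ∈ A, a' ∈ A, a ≠ a'}.
Equivalently, take A + A and drop any sum 2a that is achievable ONLY as a + a for a ∈ A (i.e. sums representable only with equal summands).
Enumerate pairs (a, a') with a < a' (symmetric, so each unordered pair gives one sum; this covers all a ≠ a'):
  -5 + -2 = -7
  -5 + 2 = -3
  -5 + 4 = -1
  -2 + 2 = 0
  -2 + 4 = 2
  2 + 4 = 6
Collected distinct sums: {-7, -3, -1, 0, 2, 6}
|A +̂ A| = 6
(Reference bound: |A +̂ A| ≥ 2|A| - 3 for |A| ≥ 2, with |A| = 4 giving ≥ 5.)

|A +̂ A| = 6


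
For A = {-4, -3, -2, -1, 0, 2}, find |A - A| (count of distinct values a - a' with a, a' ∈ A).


A - A = {a - a' : a, a' ∈ A}; |A| = 6.
Bounds: 2|A|-1 ≤ |A - A| ≤ |A|² - |A| + 1, i.e. 11 ≤ |A - A| ≤ 31.
Note: 0 ∈ A - A always (from a - a). The set is symmetric: if d ∈ A - A then -d ∈ A - A.
Enumerate nonzero differences d = a - a' with a > a' (then include -d):
Positive differences: {1, 2, 3, 4, 5, 6}
Full difference set: {0} ∪ (positive diffs) ∪ (negative diffs).
|A - A| = 1 + 2·6 = 13 (matches direct enumeration: 13).

|A - A| = 13


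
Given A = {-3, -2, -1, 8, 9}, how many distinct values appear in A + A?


A + A = {a + a' : a, a' ∈ A}; |A| = 5.
General bounds: 2|A| - 1 ≤ |A + A| ≤ |A|(|A|+1)/2, i.e. 9 ≤ |A + A| ≤ 15.
Lower bound 2|A|-1 is attained iff A is an arithmetic progression.
Enumerate sums a + a' for a ≤ a' (symmetric, so this suffices):
a = -3: -3+-3=-6, -3+-2=-5, -3+-1=-4, -3+8=5, -3+9=6
a = -2: -2+-2=-4, -2+-1=-3, -2+8=6, -2+9=7
a = -1: -1+-1=-2, -1+8=7, -1+9=8
a = 8: 8+8=16, 8+9=17
a = 9: 9+9=18
Distinct sums: {-6, -5, -4, -3, -2, 5, 6, 7, 8, 16, 17, 18}
|A + A| = 12

|A + A| = 12


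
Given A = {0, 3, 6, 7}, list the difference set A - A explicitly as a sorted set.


A - A = {a - a' : a, a' ∈ A}.
Compute a - a' for each ordered pair (a, a'):
a = 0: 0-0=0, 0-3=-3, 0-6=-6, 0-7=-7
a = 3: 3-0=3, 3-3=0, 3-6=-3, 3-7=-4
a = 6: 6-0=6, 6-3=3, 6-6=0, 6-7=-1
a = 7: 7-0=7, 7-3=4, 7-6=1, 7-7=0
Collecting distinct values (and noting 0 appears from a-a):
A - A = {-7, -6, -4, -3, -1, 0, 1, 3, 4, 6, 7}
|A - A| = 11

A - A = {-7, -6, -4, -3, -1, 0, 1, 3, 4, 6, 7}


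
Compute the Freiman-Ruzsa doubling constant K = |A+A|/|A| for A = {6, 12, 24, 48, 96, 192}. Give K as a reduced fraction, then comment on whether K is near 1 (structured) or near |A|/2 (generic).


|A| = 6.
Compute A + A by enumerating all 36 pairs.
A + A = {12, 18, 24, 30, 36, 48, 54, 60, 72, 96, 102, 108, 120, 144, 192, 198, 204, 216, 240, 288, 384}, so |A + A| = 21.
K = |A + A| / |A| = 21/6 = 7/2 ≈ 3.5000.
Reference: AP of size 6 gives K = 11/6 ≈ 1.8333; a fully generic set of size 6 gives K ≈ 3.5000.

|A| = 6, |A + A| = 21, K = 21/6 = 7/2.


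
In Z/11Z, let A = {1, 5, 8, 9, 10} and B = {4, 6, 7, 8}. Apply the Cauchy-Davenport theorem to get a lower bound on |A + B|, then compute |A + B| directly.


Cauchy-Davenport: |A + B| ≥ min(p, |A| + |B| - 1) for A, B nonempty in Z/pZ.
|A| = 5, |B| = 4, p = 11.
CD lower bound = min(11, 5 + 4 - 1) = min(11, 8) = 8.
Compute A + B mod 11 directly:
a = 1: 1+4=5, 1+6=7, 1+7=8, 1+8=9
a = 5: 5+4=9, 5+6=0, 5+7=1, 5+8=2
a = 8: 8+4=1, 8+6=3, 8+7=4, 8+8=5
a = 9: 9+4=2, 9+6=4, 9+7=5, 9+8=6
a = 10: 10+4=3, 10+6=5, 10+7=6, 10+8=7
A + B = {0, 1, 2, 3, 4, 5, 6, 7, 8, 9}, so |A + B| = 10.
Verify: 10 ≥ 8? Yes ✓.

CD lower bound = 8, actual |A + B| = 10.


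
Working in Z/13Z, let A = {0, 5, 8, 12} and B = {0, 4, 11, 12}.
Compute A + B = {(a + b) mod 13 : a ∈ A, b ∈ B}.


Work in Z/13Z: reduce every sum a + b modulo 13.
Enumerate all 16 pairs:
a = 0: 0+0=0, 0+4=4, 0+11=11, 0+12=12
a = 5: 5+0=5, 5+4=9, 5+11=3, 5+12=4
a = 8: 8+0=8, 8+4=12, 8+11=6, 8+12=7
a = 12: 12+0=12, 12+4=3, 12+11=10, 12+12=11
Distinct residues collected: {0, 3, 4, 5, 6, 7, 8, 9, 10, 11, 12}
|A + B| = 11 (out of 13 total residues).

A + B = {0, 3, 4, 5, 6, 7, 8, 9, 10, 11, 12}


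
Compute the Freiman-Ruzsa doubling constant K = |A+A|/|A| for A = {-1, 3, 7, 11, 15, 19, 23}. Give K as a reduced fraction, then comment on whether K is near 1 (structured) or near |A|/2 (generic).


|A| = 7.
Compute A + A by enumerating all 49 pairs.
A + A = {-2, 2, 6, 10, 14, 18, 22, 26, 30, 34, 38, 42, 46}, so |A + A| = 13.
K = |A + A| / |A| = 13/7 (already in lowest terms) ≈ 1.8571.
Reference: AP of size 7 gives K = 13/7 ≈ 1.8571; a fully generic set of size 7 gives K ≈ 4.0000.

|A| = 7, |A + A| = 13, K = 13/7.


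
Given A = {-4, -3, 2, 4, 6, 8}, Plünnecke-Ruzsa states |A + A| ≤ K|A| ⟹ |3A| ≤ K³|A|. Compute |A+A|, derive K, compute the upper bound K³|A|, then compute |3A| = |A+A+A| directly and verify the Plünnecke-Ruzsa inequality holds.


|A| = 6.
Step 1: Compute A + A by enumerating all 36 pairs.
A + A = {-8, -7, -6, -2, -1, 0, 1, 2, 3, 4, 5, 6, 8, 10, 12, 14, 16}, so |A + A| = 17.
Step 2: Doubling constant K = |A + A|/|A| = 17/6 = 17/6 ≈ 2.8333.
Step 3: Plünnecke-Ruzsa gives |3A| ≤ K³·|A| = (2.8333)³ · 6 ≈ 136.4722.
Step 4: Compute 3A = A + A + A directly by enumerating all triples (a,b,c) ∈ A³; |3A| = 30.
Step 5: Check 30 ≤ 136.4722? Yes ✓.

K = 17/6, Plünnecke-Ruzsa bound K³|A| ≈ 136.4722, |3A| = 30, inequality holds.


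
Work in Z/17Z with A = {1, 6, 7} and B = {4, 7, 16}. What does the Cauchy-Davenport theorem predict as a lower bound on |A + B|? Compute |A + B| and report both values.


Cauchy-Davenport: |A + B| ≥ min(p, |A| + |B| - 1) for A, B nonempty in Z/pZ.
|A| = 3, |B| = 3, p = 17.
CD lower bound = min(17, 3 + 3 - 1) = min(17, 5) = 5.
Compute A + B mod 17 directly:
a = 1: 1+4=5, 1+7=8, 1+16=0
a = 6: 6+4=10, 6+7=13, 6+16=5
a = 7: 7+4=11, 7+7=14, 7+16=6
A + B = {0, 5, 6, 8, 10, 11, 13, 14}, so |A + B| = 8.
Verify: 8 ≥ 5? Yes ✓.

CD lower bound = 5, actual |A + B| = 8.


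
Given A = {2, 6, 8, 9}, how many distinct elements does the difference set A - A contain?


A - A = {a - a' : a, a' ∈ A}; |A| = 4.
Bounds: 2|A|-1 ≤ |A - A| ≤ |A|² - |A| + 1, i.e. 7 ≤ |A - A| ≤ 13.
Note: 0 ∈ A - A always (from a - a). The set is symmetric: if d ∈ A - A then -d ∈ A - A.
Enumerate nonzero differences d = a - a' with a > a' (then include -d):
Positive differences: {1, 2, 3, 4, 6, 7}
Full difference set: {0} ∪ (positive diffs) ∪ (negative diffs).
|A - A| = 1 + 2·6 = 13 (matches direct enumeration: 13).

|A - A| = 13


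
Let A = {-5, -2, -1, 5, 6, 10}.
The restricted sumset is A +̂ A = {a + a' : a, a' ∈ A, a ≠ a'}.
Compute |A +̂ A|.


Restricted sumset: A +̂ A = {a + a' : a ∈ A, a' ∈ A, a ≠ a'}.
Equivalently, take A + A and drop any sum 2a that is achievable ONLY as a + a for a ∈ A (i.e. sums representable only with equal summands).
Enumerate pairs (a, a') with a < a' (symmetric, so each unordered pair gives one sum; this covers all a ≠ a'):
  -5 + -2 = -7
  -5 + -1 = -6
  -5 + 5 = 0
  -5 + 6 = 1
  -5 + 10 = 5
  -2 + -1 = -3
  -2 + 5 = 3
  -2 + 6 = 4
  -2 + 10 = 8
  -1 + 5 = 4
  -1 + 6 = 5
  -1 + 10 = 9
  5 + 6 = 11
  5 + 10 = 15
  6 + 10 = 16
Collected distinct sums: {-7, -6, -3, 0, 1, 3, 4, 5, 8, 9, 11, 15, 16}
|A +̂ A| = 13
(Reference bound: |A +̂ A| ≥ 2|A| - 3 for |A| ≥ 2, with |A| = 6 giving ≥ 9.)

|A +̂ A| = 13


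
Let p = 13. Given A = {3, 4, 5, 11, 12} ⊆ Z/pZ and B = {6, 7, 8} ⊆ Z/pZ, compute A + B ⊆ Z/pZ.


Work in Z/13Z: reduce every sum a + b modulo 13.
Enumerate all 15 pairs:
a = 3: 3+6=9, 3+7=10, 3+8=11
a = 4: 4+6=10, 4+7=11, 4+8=12
a = 5: 5+6=11, 5+7=12, 5+8=0
a = 11: 11+6=4, 11+7=5, 11+8=6
a = 12: 12+6=5, 12+7=6, 12+8=7
Distinct residues collected: {0, 4, 5, 6, 7, 9, 10, 11, 12}
|A + B| = 9 (out of 13 total residues).

A + B = {0, 4, 5, 6, 7, 9, 10, 11, 12}


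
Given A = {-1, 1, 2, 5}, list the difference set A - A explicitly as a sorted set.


A - A = {a - a' : a, a' ∈ A}.
Compute a - a' for each ordered pair (a, a'):
a = -1: -1--1=0, -1-1=-2, -1-2=-3, -1-5=-6
a = 1: 1--1=2, 1-1=0, 1-2=-1, 1-5=-4
a = 2: 2--1=3, 2-1=1, 2-2=0, 2-5=-3
a = 5: 5--1=6, 5-1=4, 5-2=3, 5-5=0
Collecting distinct values (and noting 0 appears from a-a):
A - A = {-6, -4, -3, -2, -1, 0, 1, 2, 3, 4, 6}
|A - A| = 11

A - A = {-6, -4, -3, -2, -1, 0, 1, 2, 3, 4, 6}


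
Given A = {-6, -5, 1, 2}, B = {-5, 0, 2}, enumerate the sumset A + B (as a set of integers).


A + B = {a + b : a ∈ A, b ∈ B}.
Enumerate all |A|·|B| = 4·3 = 12 pairs (a, b) and collect distinct sums.
a = -6: -6+-5=-11, -6+0=-6, -6+2=-4
a = -5: -5+-5=-10, -5+0=-5, -5+2=-3
a = 1: 1+-5=-4, 1+0=1, 1+2=3
a = 2: 2+-5=-3, 2+0=2, 2+2=4
Collecting distinct sums: A + B = {-11, -10, -6, -5, -4, -3, 1, 2, 3, 4}
|A + B| = 10

A + B = {-11, -10, -6, -5, -4, -3, 1, 2, 3, 4}


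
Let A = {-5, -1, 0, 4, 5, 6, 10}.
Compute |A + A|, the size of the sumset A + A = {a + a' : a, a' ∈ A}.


A + A = {a + a' : a, a' ∈ A}; |A| = 7.
General bounds: 2|A| - 1 ≤ |A + A| ≤ |A|(|A|+1)/2, i.e. 13 ≤ |A + A| ≤ 28.
Lower bound 2|A|-1 is attained iff A is an arithmetic progression.
Enumerate sums a + a' for a ≤ a' (symmetric, so this suffices):
a = -5: -5+-5=-10, -5+-1=-6, -5+0=-5, -5+4=-1, -5+5=0, -5+6=1, -5+10=5
a = -1: -1+-1=-2, -1+0=-1, -1+4=3, -1+5=4, -1+6=5, -1+10=9
a = 0: 0+0=0, 0+4=4, 0+5=5, 0+6=6, 0+10=10
a = 4: 4+4=8, 4+5=9, 4+6=10, 4+10=14
a = 5: 5+5=10, 5+6=11, 5+10=15
a = 6: 6+6=12, 6+10=16
a = 10: 10+10=20
Distinct sums: {-10, -6, -5, -2, -1, 0, 1, 3, 4, 5, 6, 8, 9, 10, 11, 12, 14, 15, 16, 20}
|A + A| = 20

|A + A| = 20


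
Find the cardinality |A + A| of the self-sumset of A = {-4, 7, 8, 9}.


A + A = {a + a' : a, a' ∈ A}; |A| = 4.
General bounds: 2|A| - 1 ≤ |A + A| ≤ |A|(|A|+1)/2, i.e. 7 ≤ |A + A| ≤ 10.
Lower bound 2|A|-1 is attained iff A is an arithmetic progression.
Enumerate sums a + a' for a ≤ a' (symmetric, so this suffices):
a = -4: -4+-4=-8, -4+7=3, -4+8=4, -4+9=5
a = 7: 7+7=14, 7+8=15, 7+9=16
a = 8: 8+8=16, 8+9=17
a = 9: 9+9=18
Distinct sums: {-8, 3, 4, 5, 14, 15, 16, 17, 18}
|A + A| = 9

|A + A| = 9


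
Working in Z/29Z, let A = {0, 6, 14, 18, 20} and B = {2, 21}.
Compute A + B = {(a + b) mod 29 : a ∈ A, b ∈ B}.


Work in Z/29Z: reduce every sum a + b modulo 29.
Enumerate all 10 pairs:
a = 0: 0+2=2, 0+21=21
a = 6: 6+2=8, 6+21=27
a = 14: 14+2=16, 14+21=6
a = 18: 18+2=20, 18+21=10
a = 20: 20+2=22, 20+21=12
Distinct residues collected: {2, 6, 8, 10, 12, 16, 20, 21, 22, 27}
|A + B| = 10 (out of 29 total residues).

A + B = {2, 6, 8, 10, 12, 16, 20, 21, 22, 27}


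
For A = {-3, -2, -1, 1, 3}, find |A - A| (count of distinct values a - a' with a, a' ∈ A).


A - A = {a - a' : a, a' ∈ A}; |A| = 5.
Bounds: 2|A|-1 ≤ |A - A| ≤ |A|² - |A| + 1, i.e. 9 ≤ |A - A| ≤ 21.
Note: 0 ∈ A - A always (from a - a). The set is symmetric: if d ∈ A - A then -d ∈ A - A.
Enumerate nonzero differences d = a - a' with a > a' (then include -d):
Positive differences: {1, 2, 3, 4, 5, 6}
Full difference set: {0} ∪ (positive diffs) ∪ (negative diffs).
|A - A| = 1 + 2·6 = 13 (matches direct enumeration: 13).

|A - A| = 13


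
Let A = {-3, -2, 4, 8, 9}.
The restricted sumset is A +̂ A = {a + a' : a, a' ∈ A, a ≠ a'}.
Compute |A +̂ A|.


Restricted sumset: A +̂ A = {a + a' : a ∈ A, a' ∈ A, a ≠ a'}.
Equivalently, take A + A and drop any sum 2a that is achievable ONLY as a + a for a ∈ A (i.e. sums representable only with equal summands).
Enumerate pairs (a, a') with a < a' (symmetric, so each unordered pair gives one sum; this covers all a ≠ a'):
  -3 + -2 = -5
  -3 + 4 = 1
  -3 + 8 = 5
  -3 + 9 = 6
  -2 + 4 = 2
  -2 + 8 = 6
  -2 + 9 = 7
  4 + 8 = 12
  4 + 9 = 13
  8 + 9 = 17
Collected distinct sums: {-5, 1, 2, 5, 6, 7, 12, 13, 17}
|A +̂ A| = 9
(Reference bound: |A +̂ A| ≥ 2|A| - 3 for |A| ≥ 2, with |A| = 5 giving ≥ 7.)

|A +̂ A| = 9


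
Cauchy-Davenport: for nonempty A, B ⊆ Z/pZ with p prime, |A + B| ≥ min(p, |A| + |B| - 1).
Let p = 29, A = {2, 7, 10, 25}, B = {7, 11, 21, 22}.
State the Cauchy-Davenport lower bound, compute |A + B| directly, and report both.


Cauchy-Davenport: |A + B| ≥ min(p, |A| + |B| - 1) for A, B nonempty in Z/pZ.
|A| = 4, |B| = 4, p = 29.
CD lower bound = min(29, 4 + 4 - 1) = min(29, 7) = 7.
Compute A + B mod 29 directly:
a = 2: 2+7=9, 2+11=13, 2+21=23, 2+22=24
a = 7: 7+7=14, 7+11=18, 7+21=28, 7+22=0
a = 10: 10+7=17, 10+11=21, 10+21=2, 10+22=3
a = 25: 25+7=3, 25+11=7, 25+21=17, 25+22=18
A + B = {0, 2, 3, 7, 9, 13, 14, 17, 18, 21, 23, 24, 28}, so |A + B| = 13.
Verify: 13 ≥ 7? Yes ✓.

CD lower bound = 7, actual |A + B| = 13.


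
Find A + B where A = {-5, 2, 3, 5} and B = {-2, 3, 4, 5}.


A + B = {a + b : a ∈ A, b ∈ B}.
Enumerate all |A|·|B| = 4·4 = 16 pairs (a, b) and collect distinct sums.
a = -5: -5+-2=-7, -5+3=-2, -5+4=-1, -5+5=0
a = 2: 2+-2=0, 2+3=5, 2+4=6, 2+5=7
a = 3: 3+-2=1, 3+3=6, 3+4=7, 3+5=8
a = 5: 5+-2=3, 5+3=8, 5+4=9, 5+5=10
Collecting distinct sums: A + B = {-7, -2, -1, 0, 1, 3, 5, 6, 7, 8, 9, 10}
|A + B| = 12

A + B = {-7, -2, -1, 0, 1, 3, 5, 6, 7, 8, 9, 10}


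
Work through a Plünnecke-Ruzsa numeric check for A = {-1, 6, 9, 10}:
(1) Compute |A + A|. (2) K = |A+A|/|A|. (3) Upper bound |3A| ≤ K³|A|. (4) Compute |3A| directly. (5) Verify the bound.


|A| = 4.
Step 1: Compute A + A by enumerating all 16 pairs.
A + A = {-2, 5, 8, 9, 12, 15, 16, 18, 19, 20}, so |A + A| = 10.
Step 2: Doubling constant K = |A + A|/|A| = 10/4 = 10/4 ≈ 2.5000.
Step 3: Plünnecke-Ruzsa gives |3A| ≤ K³·|A| = (2.5000)³ · 4 ≈ 62.5000.
Step 4: Compute 3A = A + A + A directly by enumerating all triples (a,b,c) ∈ A³; |3A| = 19.
Step 5: Check 19 ≤ 62.5000? Yes ✓.

K = 10/4, Plünnecke-Ruzsa bound K³|A| ≈ 62.5000, |3A| = 19, inequality holds.


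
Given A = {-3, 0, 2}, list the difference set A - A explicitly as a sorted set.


A - A = {a - a' : a, a' ∈ A}.
Compute a - a' for each ordered pair (a, a'):
a = -3: -3--3=0, -3-0=-3, -3-2=-5
a = 0: 0--3=3, 0-0=0, 0-2=-2
a = 2: 2--3=5, 2-0=2, 2-2=0
Collecting distinct values (and noting 0 appears from a-a):
A - A = {-5, -3, -2, 0, 2, 3, 5}
|A - A| = 7

A - A = {-5, -3, -2, 0, 2, 3, 5}


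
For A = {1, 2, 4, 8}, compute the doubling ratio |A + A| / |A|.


|A| = 4.
Compute A + A by enumerating all 16 pairs.
A + A = {2, 3, 4, 5, 6, 8, 9, 10, 12, 16}, so |A + A| = 10.
K = |A + A| / |A| = 10/4 = 5/2 ≈ 2.5000.
Reference: AP of size 4 gives K = 7/4 ≈ 1.7500; a fully generic set of size 4 gives K ≈ 2.5000.

|A| = 4, |A + A| = 10, K = 10/4 = 5/2.


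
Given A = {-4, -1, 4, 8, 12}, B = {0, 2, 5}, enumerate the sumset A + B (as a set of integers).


A + B = {a + b : a ∈ A, b ∈ B}.
Enumerate all |A|·|B| = 5·3 = 15 pairs (a, b) and collect distinct sums.
a = -4: -4+0=-4, -4+2=-2, -4+5=1
a = -1: -1+0=-1, -1+2=1, -1+5=4
a = 4: 4+0=4, 4+2=6, 4+5=9
a = 8: 8+0=8, 8+2=10, 8+5=13
a = 12: 12+0=12, 12+2=14, 12+5=17
Collecting distinct sums: A + B = {-4, -2, -1, 1, 4, 6, 8, 9, 10, 12, 13, 14, 17}
|A + B| = 13

A + B = {-4, -2, -1, 1, 4, 6, 8, 9, 10, 12, 13, 14, 17}


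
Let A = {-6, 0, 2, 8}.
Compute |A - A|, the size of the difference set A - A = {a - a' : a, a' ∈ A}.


A - A = {a - a' : a, a' ∈ A}; |A| = 4.
Bounds: 2|A|-1 ≤ |A - A| ≤ |A|² - |A| + 1, i.e. 7 ≤ |A - A| ≤ 13.
Note: 0 ∈ A - A always (from a - a). The set is symmetric: if d ∈ A - A then -d ∈ A - A.
Enumerate nonzero differences d = a - a' with a > a' (then include -d):
Positive differences: {2, 6, 8, 14}
Full difference set: {0} ∪ (positive diffs) ∪ (negative diffs).
|A - A| = 1 + 2·4 = 9 (matches direct enumeration: 9).

|A - A| = 9


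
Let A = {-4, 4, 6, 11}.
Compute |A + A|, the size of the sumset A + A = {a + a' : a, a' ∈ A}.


A + A = {a + a' : a, a' ∈ A}; |A| = 4.
General bounds: 2|A| - 1 ≤ |A + A| ≤ |A|(|A|+1)/2, i.e. 7 ≤ |A + A| ≤ 10.
Lower bound 2|A|-1 is attained iff A is an arithmetic progression.
Enumerate sums a + a' for a ≤ a' (symmetric, so this suffices):
a = -4: -4+-4=-8, -4+4=0, -4+6=2, -4+11=7
a = 4: 4+4=8, 4+6=10, 4+11=15
a = 6: 6+6=12, 6+11=17
a = 11: 11+11=22
Distinct sums: {-8, 0, 2, 7, 8, 10, 12, 15, 17, 22}
|A + A| = 10

|A + A| = 10


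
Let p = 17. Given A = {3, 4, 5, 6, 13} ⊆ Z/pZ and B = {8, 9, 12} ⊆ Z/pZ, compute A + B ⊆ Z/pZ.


Work in Z/17Z: reduce every sum a + b modulo 17.
Enumerate all 15 pairs:
a = 3: 3+8=11, 3+9=12, 3+12=15
a = 4: 4+8=12, 4+9=13, 4+12=16
a = 5: 5+8=13, 5+9=14, 5+12=0
a = 6: 6+8=14, 6+9=15, 6+12=1
a = 13: 13+8=4, 13+9=5, 13+12=8
Distinct residues collected: {0, 1, 4, 5, 8, 11, 12, 13, 14, 15, 16}
|A + B| = 11 (out of 17 total residues).

A + B = {0, 1, 4, 5, 8, 11, 12, 13, 14, 15, 16}


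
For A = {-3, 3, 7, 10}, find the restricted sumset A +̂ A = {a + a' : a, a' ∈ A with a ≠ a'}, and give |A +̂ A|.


Restricted sumset: A +̂ A = {a + a' : a ∈ A, a' ∈ A, a ≠ a'}.
Equivalently, take A + A and drop any sum 2a that is achievable ONLY as a + a for a ∈ A (i.e. sums representable only with equal summands).
Enumerate pairs (a, a') with a < a' (symmetric, so each unordered pair gives one sum; this covers all a ≠ a'):
  -3 + 3 = 0
  -3 + 7 = 4
  -3 + 10 = 7
  3 + 7 = 10
  3 + 10 = 13
  7 + 10 = 17
Collected distinct sums: {0, 4, 7, 10, 13, 17}
|A +̂ A| = 6
(Reference bound: |A +̂ A| ≥ 2|A| - 3 for |A| ≥ 2, with |A| = 4 giving ≥ 5.)

|A +̂ A| = 6


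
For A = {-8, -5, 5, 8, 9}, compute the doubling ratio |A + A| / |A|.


|A| = 5.
Compute A + A by enumerating all 25 pairs.
A + A = {-16, -13, -10, -3, 0, 1, 3, 4, 10, 13, 14, 16, 17, 18}, so |A + A| = 14.
K = |A + A| / |A| = 14/5 (already in lowest terms) ≈ 2.8000.
Reference: AP of size 5 gives K = 9/5 ≈ 1.8000; a fully generic set of size 5 gives K ≈ 3.0000.

|A| = 5, |A + A| = 14, K = 14/5.


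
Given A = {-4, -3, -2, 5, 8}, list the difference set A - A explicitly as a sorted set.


A - A = {a - a' : a, a' ∈ A}.
Compute a - a' for each ordered pair (a, a'):
a = -4: -4--4=0, -4--3=-1, -4--2=-2, -4-5=-9, -4-8=-12
a = -3: -3--4=1, -3--3=0, -3--2=-1, -3-5=-8, -3-8=-11
a = -2: -2--4=2, -2--3=1, -2--2=0, -2-5=-7, -2-8=-10
a = 5: 5--4=9, 5--3=8, 5--2=7, 5-5=0, 5-8=-3
a = 8: 8--4=12, 8--3=11, 8--2=10, 8-5=3, 8-8=0
Collecting distinct values (and noting 0 appears from a-a):
A - A = {-12, -11, -10, -9, -8, -7, -3, -2, -1, 0, 1, 2, 3, 7, 8, 9, 10, 11, 12}
|A - A| = 19

A - A = {-12, -11, -10, -9, -8, -7, -3, -2, -1, 0, 1, 2, 3, 7, 8, 9, 10, 11, 12}


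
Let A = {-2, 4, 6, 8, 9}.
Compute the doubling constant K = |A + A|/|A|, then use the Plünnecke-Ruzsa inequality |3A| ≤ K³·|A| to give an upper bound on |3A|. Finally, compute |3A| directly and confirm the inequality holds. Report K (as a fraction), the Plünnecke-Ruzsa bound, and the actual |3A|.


|A| = 5.
Step 1: Compute A + A by enumerating all 25 pairs.
A + A = {-4, 2, 4, 6, 7, 8, 10, 12, 13, 14, 15, 16, 17, 18}, so |A + A| = 14.
Step 2: Doubling constant K = |A + A|/|A| = 14/5 = 14/5 ≈ 2.8000.
Step 3: Plünnecke-Ruzsa gives |3A| ≤ K³·|A| = (2.8000)³ · 5 ≈ 109.7600.
Step 4: Compute 3A = A + A + A directly by enumerating all triples (a,b,c) ∈ A³; |3A| = 25.
Step 5: Check 25 ≤ 109.7600? Yes ✓.

K = 14/5, Plünnecke-Ruzsa bound K³|A| ≈ 109.7600, |3A| = 25, inequality holds.
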